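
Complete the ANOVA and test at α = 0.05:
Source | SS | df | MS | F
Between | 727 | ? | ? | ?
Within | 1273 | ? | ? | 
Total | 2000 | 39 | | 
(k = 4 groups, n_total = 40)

df_between = 3, df_within = 36. MS_between = 242.33, MS_within = 35.36. F = 6.853, F_crit ≈ 2.866. Reject H₀.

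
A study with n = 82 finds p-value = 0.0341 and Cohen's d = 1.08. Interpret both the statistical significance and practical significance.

Statistically significant (p = 0.0341 < 0.05). Cohen's d = 1.08 indicates a large effect size. Both statistical and practical significance should be considered.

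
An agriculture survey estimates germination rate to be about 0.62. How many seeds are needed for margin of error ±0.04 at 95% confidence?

n = z²p(1-p)/E² = 1.96²×0.62×0.38/0.04² = 565.7 → n = 566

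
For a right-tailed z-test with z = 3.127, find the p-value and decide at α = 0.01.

p = P(Z > 3.127) = 1 - Φ(3.127) ≈ 0.0009. Since p < 0.01, reject H₀ (significant) at α = 0.01.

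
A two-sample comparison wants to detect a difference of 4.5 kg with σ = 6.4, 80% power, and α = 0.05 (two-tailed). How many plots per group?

n per group = 2(z_α/2 + z_β)²σ²/d² = 2×(1.96 + 0.84)²×6.4²/4.5² = 31.7 → n = 32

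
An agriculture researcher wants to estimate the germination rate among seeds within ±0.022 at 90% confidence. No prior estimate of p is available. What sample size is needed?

Conservative approach: use p = 0.5 (maximizes p(1-p) = 0.25). n = z²(0.25)/E² = 1.645²×0.25/0.022² = 1397.7 → n = 1398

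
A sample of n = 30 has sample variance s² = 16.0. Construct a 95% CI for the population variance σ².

df = 29. χ²_{0.025} = 45.722, χ²_{0.975} = 16.047. CI for σ² = ((n-1)s²/χ²_{α/2}, (n-1)s²/χ²_{1-α/2}) = (29·16.0/45.722, 29·16.0/16.047) = (10.15, 28.92)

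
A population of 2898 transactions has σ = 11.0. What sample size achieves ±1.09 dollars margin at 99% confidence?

Without FPC: n₀ = (2.576×11.0/1.09)² = 675.809. With FPC: n = n₀N/(n₀+N-1) = 548.2 → n = 549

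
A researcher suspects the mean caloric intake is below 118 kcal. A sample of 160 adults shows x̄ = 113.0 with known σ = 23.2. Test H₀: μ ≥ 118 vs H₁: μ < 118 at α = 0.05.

z = -2.726. Critical value: -1.645. Reject H₀.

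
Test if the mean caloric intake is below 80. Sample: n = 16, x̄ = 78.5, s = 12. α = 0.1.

t = (78.5 - 80)/(12/√16) = -0.5, df = 15. Critical t = -1.341. Fail to reject H₀.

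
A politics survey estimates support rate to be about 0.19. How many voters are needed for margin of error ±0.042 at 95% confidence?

n = z²p(1-p)/E² = 1.96²×0.19×0.81/0.042² = 335.2 → n = 336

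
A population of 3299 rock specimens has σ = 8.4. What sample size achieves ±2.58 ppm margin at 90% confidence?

Without FPC: n₀ = (1.645×8.4/2.58)² = 28.685. With FPC: n = n₀N/(n₀+N-1) = 28.4 → n = 29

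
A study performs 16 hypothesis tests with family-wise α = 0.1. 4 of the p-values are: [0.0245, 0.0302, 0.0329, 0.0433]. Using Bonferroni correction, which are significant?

Bonferroni α = 0.1/16 = 0.00625. None of the given p-values are significant.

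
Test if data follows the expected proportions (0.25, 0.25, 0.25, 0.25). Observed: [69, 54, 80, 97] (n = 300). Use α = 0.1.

Expected: [75.0, 75.0, 75.0, 75.0]. χ² = 13.147. df = 3, critical = 6.251. Reject H₀.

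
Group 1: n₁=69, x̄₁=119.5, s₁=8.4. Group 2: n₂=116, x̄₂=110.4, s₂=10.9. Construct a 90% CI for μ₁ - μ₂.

Difference = 9.1. SE = √(8.4²/69 + 10.9²/116) = 1.431. CI = (6.75, 11.45)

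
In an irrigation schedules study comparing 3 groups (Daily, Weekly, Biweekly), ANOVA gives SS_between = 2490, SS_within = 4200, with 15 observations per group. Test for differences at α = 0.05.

df_between = 2, df_within = 42. F = MS_between/MS_within = 1245.0/100.0 = 12.45. F_crit ≈ 3.22. Reject H₀. At least one mean differs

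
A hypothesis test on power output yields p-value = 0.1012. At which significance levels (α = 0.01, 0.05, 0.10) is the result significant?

p = 0.1012. Not significant at any of the given levels.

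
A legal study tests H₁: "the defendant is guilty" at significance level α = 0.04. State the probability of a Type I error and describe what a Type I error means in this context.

P(Type I error) = α = 0.04. A Type I error is rejecting H₀ when H₀ is actually true (false positive) — here, concluding that the defendant is guilty when in fact this is not the case. Consequence: convicting an innocent person.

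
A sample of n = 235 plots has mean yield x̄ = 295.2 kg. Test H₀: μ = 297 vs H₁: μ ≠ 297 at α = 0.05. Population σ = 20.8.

z = (x̄ - μ₀)/(σ/√n) = (295.2 - 297)/(20.8/√235) = -1.327. Critical value: ±1.96. Since |-1.327| ≤ 1.96, Fail to reject H₀.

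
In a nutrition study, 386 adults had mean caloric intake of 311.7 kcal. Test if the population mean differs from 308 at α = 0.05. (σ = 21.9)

z = (x̄ - μ₀)/(σ/√n) = (311.7 - 308)/(21.9/√386) = 3.319. Critical value: ±1.96. Since |3.319| > 1.96, Reject H₀.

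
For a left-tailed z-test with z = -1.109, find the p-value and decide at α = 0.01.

p = P(Z < -1.109) = Φ(-1.109) ≈ 0.1337. Since p ≥ 0.01, fail to reject H₀ (not significant) at α = 0.01.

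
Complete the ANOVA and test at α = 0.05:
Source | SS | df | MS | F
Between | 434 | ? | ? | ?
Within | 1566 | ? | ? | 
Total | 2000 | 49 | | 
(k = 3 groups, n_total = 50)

df_between = 2, df_within = 47. MS_between = 217.0, MS_within = 33.32. F = 6.513, F_crit ≈ 3.195. Reject H₀.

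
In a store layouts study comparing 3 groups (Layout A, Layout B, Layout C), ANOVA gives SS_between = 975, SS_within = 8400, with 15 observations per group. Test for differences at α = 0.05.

df_between = 2, df_within = 42. F = MS_between/MS_within = 487.5/200.0 = 2.438. F_crit ≈ 3.22. Fail to reject H₀.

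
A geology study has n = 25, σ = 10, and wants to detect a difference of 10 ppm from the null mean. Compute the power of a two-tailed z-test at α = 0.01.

SE = σ/√n = 10/√25 = 2.0. Non-centrality λ = d/SE = 10/2.0 = 5.0. Power ≈ Φ(λ - z_{α/2}) = Φ(5.0 - 2.576) = Φ(2.424) = 0.992.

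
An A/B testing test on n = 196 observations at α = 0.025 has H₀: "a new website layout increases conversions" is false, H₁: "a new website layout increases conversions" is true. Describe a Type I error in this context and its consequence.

Type I error: rejecting H₀ when it is true — concluding that a new website layout increases conversions when in fact it is not. Consequence: rolling out a layout that doesn't actually help — wasted engineering effort.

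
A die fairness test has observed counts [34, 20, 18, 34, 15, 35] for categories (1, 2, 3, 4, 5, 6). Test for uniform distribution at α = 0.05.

Expected = 26 each. χ² = Σ(O-E)²/E = 16.538. df = 5, critical value = 11.07. Reject H₀.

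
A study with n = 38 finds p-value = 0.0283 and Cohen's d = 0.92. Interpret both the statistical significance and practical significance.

Statistically significant (p = 0.0283 < 0.05). Cohen's d = 0.92 indicates a large effect size. Both statistical and practical significance should be considered.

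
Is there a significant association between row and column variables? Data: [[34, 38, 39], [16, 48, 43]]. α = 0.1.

χ² = 7.767. df = 2, critical = 4.605. Reject H₀. Variables are dependent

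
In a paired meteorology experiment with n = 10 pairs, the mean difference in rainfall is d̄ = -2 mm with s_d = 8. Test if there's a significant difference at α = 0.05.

t = d̄/(s_d/√n) = -2/(8/√10) = -0.791. df = 9, critical t = ±2.262. Fail to reject H₀.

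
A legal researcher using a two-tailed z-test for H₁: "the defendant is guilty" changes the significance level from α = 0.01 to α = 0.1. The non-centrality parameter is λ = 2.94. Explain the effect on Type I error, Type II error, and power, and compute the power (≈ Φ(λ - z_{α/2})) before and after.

Increasing α from 0.01 to 0.1:
• Type I error rate increases (α is the Type I rate by definition).
• Critical value moves from z_{α/2} = 2.576 to 1.645, so power = Φ(λ - z_{α/2}) goes from Φ(2.94 - 2.576) = 0.642 to Φ(2.94 - 1.645) = 0.902.
• Type II error rate β = 1 - power therefore decreases (0.358 → 0.098).
Appropriate when false negatives are costly — here, acquitting a guilty person.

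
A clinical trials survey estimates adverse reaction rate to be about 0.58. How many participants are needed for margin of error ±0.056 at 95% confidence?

n = z²p(1-p)/E² = 1.96²×0.58×0.42/0.056² = 298.4 → n = 299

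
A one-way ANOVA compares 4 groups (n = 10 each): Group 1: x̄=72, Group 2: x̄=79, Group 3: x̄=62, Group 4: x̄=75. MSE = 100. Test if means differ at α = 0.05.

Grand mean = 72.0. SS_between = 1580.0, MS_between = 526.67. F = 5.267, F_crit ≈ 2.866. Reject H₀.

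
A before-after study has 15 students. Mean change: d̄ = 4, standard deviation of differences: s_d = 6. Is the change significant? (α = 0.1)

t = d̄/(s_d/√n) = 4/(6/√15) = 2.582. df = 14, critical t = ±1.761. Reject H₀.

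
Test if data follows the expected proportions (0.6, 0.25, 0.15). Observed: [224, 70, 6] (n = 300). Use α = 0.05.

Expected: [180.0, 75.0, 45.0]. χ² = 44.889. df = 2, critical = 5.991. Reject H₀.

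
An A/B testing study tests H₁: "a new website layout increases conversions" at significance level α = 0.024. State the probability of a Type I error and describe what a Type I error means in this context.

P(Type I error) = α = 0.024. A Type I error is rejecting H₀ when H₀ is actually true (false positive) — here, concluding that a new website layout increases conversions when in fact this is not the case. Consequence: rolling out a layout that doesn't actually help — wasted engineering effort.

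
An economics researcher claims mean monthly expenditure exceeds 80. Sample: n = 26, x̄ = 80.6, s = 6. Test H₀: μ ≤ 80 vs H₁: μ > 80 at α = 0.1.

t = (80.6 - 80)/(6/√26) = 0.51, df = 25. Critical t = 1.316. Fail to reject H₀.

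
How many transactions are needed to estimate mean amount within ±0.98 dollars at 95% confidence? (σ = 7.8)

n = (z*σ/E)² = (1.96×7.8/0.98)² = 243.4 → n = 244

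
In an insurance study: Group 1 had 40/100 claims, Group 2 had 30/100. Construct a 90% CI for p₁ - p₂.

p̂₁ = 0.4, p̂₂ = 0.3. Difference = 0.1. CI = (-0.01, 0.21)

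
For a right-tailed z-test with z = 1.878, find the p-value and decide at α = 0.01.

p = P(Z > 1.878) = 1 - Φ(1.878) ≈ 0.0302. Since p ≥ 0.01, fail to reject H₀ (not significant) at α = 0.01.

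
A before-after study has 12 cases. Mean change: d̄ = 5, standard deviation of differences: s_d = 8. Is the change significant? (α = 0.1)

t = d̄/(s_d/√n) = 5/(8/√12) = 2.165. df = 11, critical t = ±1.796. Reject H₀.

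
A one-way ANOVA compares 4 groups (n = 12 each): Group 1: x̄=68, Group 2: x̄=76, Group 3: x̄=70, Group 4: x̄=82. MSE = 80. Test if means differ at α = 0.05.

Grand mean = 74.0. SS_between = 1440.0, MS_between = 480.0. F = 6.0, F_crit ≈ 2.816. Reject H₀.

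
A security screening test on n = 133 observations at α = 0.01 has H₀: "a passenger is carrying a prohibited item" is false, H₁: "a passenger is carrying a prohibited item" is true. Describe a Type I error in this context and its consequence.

Type I error: rejecting H₀ when it is true — concluding that a passenger is carrying a prohibited item when in fact it is not. Consequence: detaining an innocent passenger — delay and inconvenience.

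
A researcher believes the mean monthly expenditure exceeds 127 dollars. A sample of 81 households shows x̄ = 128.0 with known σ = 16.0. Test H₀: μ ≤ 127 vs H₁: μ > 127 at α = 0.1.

z = 0.562. Critical value: 1.28. Fail to reject H₀.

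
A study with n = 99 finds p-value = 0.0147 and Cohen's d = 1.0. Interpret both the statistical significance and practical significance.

Statistically significant (p = 0.0147 < 0.05). Cohen's d = 1.0 indicates a large effect size. Both statistical and practical significance should be considered.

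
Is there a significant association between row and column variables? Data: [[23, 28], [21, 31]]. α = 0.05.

χ² = 0.234. df = 1, critical = 3.841. Fail to reject H₀. No evidence of dependence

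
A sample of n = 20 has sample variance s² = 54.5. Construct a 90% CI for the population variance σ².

df = 19. χ²_{0.05} = 30.144, χ²_{0.95} = 10.117. CI for σ² = ((n-1)s²/χ²_{α/2}, (n-1)s²/χ²_{1-α/2}) = (19·54.5/30.144, 19·54.5/10.117) = (34.35, 102.35)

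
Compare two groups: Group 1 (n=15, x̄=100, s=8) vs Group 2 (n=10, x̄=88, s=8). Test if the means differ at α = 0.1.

Pooled sp = 8.0. t = 3.674, df = 23. Critical t = ±1.714. Reject H₀.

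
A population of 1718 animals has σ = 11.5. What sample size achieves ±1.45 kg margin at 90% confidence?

Without FPC: n₀ = (1.645×11.5/1.45)² = 170.213. With FPC: n = n₀N/(n₀+N-1) = 155.0 → n = 155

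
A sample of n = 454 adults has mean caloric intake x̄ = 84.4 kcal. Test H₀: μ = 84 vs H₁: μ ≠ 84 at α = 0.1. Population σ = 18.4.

z = (x̄ - μ₀)/(σ/√n) = (84.4 - 84)/(18.4/√454) = 0.463. Critical value: ±1.645. Since |0.463| ≤ 1.645, Fail to reject H₀.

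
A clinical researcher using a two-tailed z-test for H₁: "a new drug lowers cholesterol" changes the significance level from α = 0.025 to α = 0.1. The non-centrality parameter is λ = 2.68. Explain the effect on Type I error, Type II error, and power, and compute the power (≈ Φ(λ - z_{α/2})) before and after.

Increasing α from 0.025 to 0.1:
• Type I error rate increases (α is the Type I rate by definition).
• Critical value moves from z_{α/2} = 2.241 to 1.645, so power = Φ(λ - z_{α/2}) goes from Φ(2.68 - 2.241) = 0.67 to Φ(2.68 - 1.645) = 0.85.
• Type II error rate β = 1 - power therefore decreases (0.33 → 0.15).
Appropriate when false negatives are costly — here, shelving an effective drug — patients miss out on a treatment that would have helped.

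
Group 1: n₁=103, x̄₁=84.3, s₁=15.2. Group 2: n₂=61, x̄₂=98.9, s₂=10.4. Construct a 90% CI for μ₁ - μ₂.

Difference = -14.6. SE = √(15.2²/103 + 10.4²/61) = 2.004. CI = (-17.9, -11.3)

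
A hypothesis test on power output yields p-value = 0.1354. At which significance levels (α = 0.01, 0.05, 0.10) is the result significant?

p = 0.1354. Not significant at any of the given levels.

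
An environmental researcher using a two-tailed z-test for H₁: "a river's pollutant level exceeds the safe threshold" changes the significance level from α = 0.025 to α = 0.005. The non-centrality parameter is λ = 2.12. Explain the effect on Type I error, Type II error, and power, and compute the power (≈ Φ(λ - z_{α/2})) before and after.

Decreasing α from 0.025 to 0.005:
• Type I error rate decreases (α is the Type I rate by definition).
• Critical value moves from z_{α/2} = 2.241 to 2.807, so power = Φ(λ - z_{α/2}) goes from Φ(2.12 - 2.241) = 0.452 to Φ(2.12 - 2.807) = 0.246.
• Type II error rate β = 1 - power therefore increases (0.548 → 0.754).
Appropriate when false positives are costly — here, shutting down a compliant factory unnecessarily.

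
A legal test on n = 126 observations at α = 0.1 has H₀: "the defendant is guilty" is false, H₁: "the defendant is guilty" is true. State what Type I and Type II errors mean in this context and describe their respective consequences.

Type I (false positive): concluding that the defendant is guilty when it is not — convicting an innocent person. Type II (false negative): failing to conclude that the defendant is guilty when it is — acquitting a guilty person. Which is costlier depends on domain priorities and is a judgement call rather than a statistical fact.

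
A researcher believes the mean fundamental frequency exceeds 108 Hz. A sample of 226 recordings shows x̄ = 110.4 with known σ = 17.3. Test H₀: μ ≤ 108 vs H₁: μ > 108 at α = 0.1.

z = 2.086. Critical value: 1.28. Reject H₀.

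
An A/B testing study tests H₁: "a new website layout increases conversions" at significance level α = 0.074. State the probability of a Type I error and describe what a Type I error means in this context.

P(Type I error) = α = 0.074. A Type I error is rejecting H₀ when H₀ is actually true (false positive) — here, concluding that a new website layout increases conversions when in fact this is not the case. Consequence: rolling out a layout that doesn't actually help — wasted engineering effort.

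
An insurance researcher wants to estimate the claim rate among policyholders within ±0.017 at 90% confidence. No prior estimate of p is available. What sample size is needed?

Conservative approach: use p = 0.5 (maximizes p(1-p) = 0.25). n = z²(0.25)/E² = 1.645²×0.25/0.017² = 2340.9 → n = 2341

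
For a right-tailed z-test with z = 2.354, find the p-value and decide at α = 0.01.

p = P(Z > 2.354) = 1 - Φ(2.354) ≈ 0.0093. Since p < 0.01, reject H₀ (significant) at α = 0.01.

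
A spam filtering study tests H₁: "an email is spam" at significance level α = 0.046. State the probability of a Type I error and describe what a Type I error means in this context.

P(Type I error) = α = 0.046. A Type I error is rejecting H₀ when H₀ is actually true (false positive) — here, concluding that an email is spam when in fact this is not the case. Consequence: a legitimate email is sent to the spam folder and the user misses it.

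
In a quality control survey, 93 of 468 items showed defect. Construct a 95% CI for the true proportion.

p̂ = 0.199. CI = p̂ ± z*√(p̂(1-p̂)/n) = (0.163, 0.235)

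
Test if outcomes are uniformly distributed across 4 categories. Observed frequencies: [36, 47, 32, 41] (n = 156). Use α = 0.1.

Expected = 39 each. χ² = Σ(O-E)²/E = 3.231. df = 3, critical value = 6.251. Fail to reject H₀.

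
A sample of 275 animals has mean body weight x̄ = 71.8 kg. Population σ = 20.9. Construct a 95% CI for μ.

CI = x̄ ± z*(σ/√n) = 71.8 ± 1.96(20.9/√275) = 71.8 ± 2.47 = (69.33, 74.27)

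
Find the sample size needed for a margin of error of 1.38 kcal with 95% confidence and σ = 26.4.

n = (z*σ/E)² = (1.96×26.4/1.38)² = 1405.9 → n = 1406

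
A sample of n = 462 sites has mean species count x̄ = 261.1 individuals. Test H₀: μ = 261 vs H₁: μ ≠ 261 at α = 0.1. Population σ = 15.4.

z = (x̄ - μ₀)/(σ/√n) = (261.1 - 261)/(15.4/√462) = 0.14. Critical value: ±1.645. Since |0.14| ≤ 1.645, Fail to reject H₀.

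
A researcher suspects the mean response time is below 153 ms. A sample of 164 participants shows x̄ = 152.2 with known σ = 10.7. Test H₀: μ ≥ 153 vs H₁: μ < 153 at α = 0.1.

z = -0.957. Critical value: -1.28. Fail to reject H₀.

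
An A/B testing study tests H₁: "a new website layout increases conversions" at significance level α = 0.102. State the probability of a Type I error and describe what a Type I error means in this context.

P(Type I error) = α = 0.102. A Type I error is rejecting H₀ when H₀ is actually true (false positive) — here, concluding that a new website layout increases conversions when in fact this is not the case. Consequence: rolling out a layout that doesn't actually help — wasted engineering effort.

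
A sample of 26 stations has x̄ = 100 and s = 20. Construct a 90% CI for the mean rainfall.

CI = x̄ ± t*(s/√n) = 100 ± 1.708(20/√26) = (93.3, 106.7)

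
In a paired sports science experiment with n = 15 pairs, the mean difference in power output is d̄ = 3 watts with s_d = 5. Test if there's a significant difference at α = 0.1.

t = d̄/(s_d/√n) = 3/(5/√15) = 2.324. df = 14, critical t = ±1.761. Reject H₀.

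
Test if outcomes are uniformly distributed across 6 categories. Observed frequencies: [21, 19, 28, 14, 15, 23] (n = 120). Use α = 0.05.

Expected = 20 each. χ² = Σ(O-E)²/E = 6.8. df = 5, critical value = 11.07. Fail to reject H₀.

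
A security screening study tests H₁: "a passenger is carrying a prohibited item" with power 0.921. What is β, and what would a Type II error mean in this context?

β = 1 - power = 1 - 0.921 = 0.079. A Type II error is failing to reject H₀ when H₀ is false (false negative) — here, failing to conclude that a passenger is carrying a prohibited item when in fact it is true. Consequence: letting a prohibited item through — security breach.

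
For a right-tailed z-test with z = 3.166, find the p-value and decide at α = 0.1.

p = P(Z > 3.166) = 1 - Φ(3.166) ≈ 0.0008. Since p < 0.1, reject H₀ (significant) at α = 0.1.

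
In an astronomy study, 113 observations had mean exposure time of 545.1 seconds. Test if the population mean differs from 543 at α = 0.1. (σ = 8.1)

z = (x̄ - μ₀)/(σ/√n) = (545.1 - 543)/(8.1/√113) = 2.756. Critical value: ±1.645. Since |2.756| > 1.645, Reject H₀.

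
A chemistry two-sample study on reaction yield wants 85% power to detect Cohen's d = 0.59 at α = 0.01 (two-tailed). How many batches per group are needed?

z_{α/2} = 2.576, z_β = Φ⁻¹(0.85) = 1.036. For medium effect (d = 0.59): n per group = 2(z_{α/2} + z_β)²/d² = 2(2.576 + 1.036)²/0.59² = 75.0 → 75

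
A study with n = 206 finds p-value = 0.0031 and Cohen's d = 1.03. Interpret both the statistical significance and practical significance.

Statistically significant (p = 0.0031 < 0.05). Cohen's d = 1.03 indicates a large effect size. Both statistical and practical significance should be considered.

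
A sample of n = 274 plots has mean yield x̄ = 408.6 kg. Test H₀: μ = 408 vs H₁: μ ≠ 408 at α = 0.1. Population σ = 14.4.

z = (x̄ - μ₀)/(σ/√n) = (408.6 - 408)/(14.4/√274) = 0.69. Critical value: ±1.645. Since |0.69| ≤ 1.645, Fail to reject H₀.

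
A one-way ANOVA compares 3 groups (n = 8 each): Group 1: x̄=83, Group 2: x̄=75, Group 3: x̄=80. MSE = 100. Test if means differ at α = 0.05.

Grand mean = 79.33. SS_between = 261.33, MS_between = 130.67. F = 1.307, F_crit ≈ 3.467. Fail to reject H₀.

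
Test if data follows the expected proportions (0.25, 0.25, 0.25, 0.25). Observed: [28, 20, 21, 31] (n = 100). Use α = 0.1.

Expected: [25.0, 25.0, 25.0, 25.0]. χ² = 3.44. df = 3, critical = 6.251. Fail to reject H₀.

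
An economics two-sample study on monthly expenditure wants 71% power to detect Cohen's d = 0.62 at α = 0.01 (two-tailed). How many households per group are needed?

z_{α/2} = 2.576, z_β = Φ⁻¹(0.71) = 0.553. For medium effect (d = 0.62): n per group = 2(z_{α/2} + z_β)²/d² = 2(2.576 + 0.553)²/0.62² = 50.9 → 51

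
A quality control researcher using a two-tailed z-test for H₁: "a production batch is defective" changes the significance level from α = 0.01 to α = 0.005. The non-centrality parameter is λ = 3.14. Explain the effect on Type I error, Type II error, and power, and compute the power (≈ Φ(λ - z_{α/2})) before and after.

Decreasing α from 0.01 to 0.005:
• Type I error rate decreases (α is the Type I rate by definition).
• Critical value moves from z_{α/2} = 2.576 to 2.807, so power = Φ(λ - z_{α/2}) goes from Φ(3.14 - 2.576) = 0.714 to Φ(3.14 - 2.807) = 0.63.
• Type II error rate β = 1 - power therefore increases (0.286 → 0.37).
Appropriate when false positives are costly — here, scrapping a good batch — wasted material and cost for no reason.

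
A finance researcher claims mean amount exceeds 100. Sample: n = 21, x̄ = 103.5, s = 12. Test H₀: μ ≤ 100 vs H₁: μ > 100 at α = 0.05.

t = (103.5 - 100)/(12/√21) = 1.337, df = 20. Critical t = 1.725. Fail to reject H₀.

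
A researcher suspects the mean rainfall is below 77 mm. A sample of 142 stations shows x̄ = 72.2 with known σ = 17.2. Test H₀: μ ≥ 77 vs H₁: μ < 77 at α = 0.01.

z = -3.326. Critical value: -2.33. Reject H₀.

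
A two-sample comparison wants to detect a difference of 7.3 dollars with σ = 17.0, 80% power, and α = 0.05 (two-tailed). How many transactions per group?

n per group = 2(z_α/2 + z_β)²σ²/d² = 2×(1.96 + 0.84)²×17.0²/7.3² = 85.04 → n = 86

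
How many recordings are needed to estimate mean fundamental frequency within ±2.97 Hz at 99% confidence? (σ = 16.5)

n = (z*σ/E)² = (2.576×16.5/2.97)² = 204.8 → n = 205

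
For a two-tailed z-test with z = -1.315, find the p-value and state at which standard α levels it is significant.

p = 2·P(Z > |-1.315|) = 2·(1 - Φ(1.315)) ≈ 0.1885. Not significant at any standard level.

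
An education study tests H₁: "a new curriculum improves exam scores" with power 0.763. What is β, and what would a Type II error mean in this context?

β = 1 - power = 1 - 0.763 = 0.237. A Type II error is failing to reject H₀ when H₀ is false (false negative) — here, failing to conclude that a new curriculum improves exam scores when in fact it is true. Consequence: keeping the old curriculum when the new one would have helped students.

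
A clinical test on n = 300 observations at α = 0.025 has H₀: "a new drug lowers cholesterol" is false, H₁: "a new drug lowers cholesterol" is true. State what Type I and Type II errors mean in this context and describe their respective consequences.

Type I (false positive): concluding that a new drug lowers cholesterol when it is not — approving an ineffective drug — patients take a useless medication and may skip effective alternatives. Type II (false negative): failing to conclude that a new drug lowers cholesterol when it is — shelving an effective drug — patients miss out on a treatment that would have helped. Which is costlier depends on domain priorities and is a judgement call rather than a statistical fact.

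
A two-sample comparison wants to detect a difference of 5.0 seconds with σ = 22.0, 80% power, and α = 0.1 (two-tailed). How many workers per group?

n per group = 2(z_α/2 + z_β)²σ²/d² = 2×(1.645 + 0.84)²×22.0²/5.0² = 239.1 → n = 240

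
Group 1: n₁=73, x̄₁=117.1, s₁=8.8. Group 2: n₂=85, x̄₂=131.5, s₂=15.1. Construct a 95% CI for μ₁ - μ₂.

Difference = -14.4. SE = √(8.8²/73 + 15.1²/85) = 1.935. CI = (-18.19, -10.61)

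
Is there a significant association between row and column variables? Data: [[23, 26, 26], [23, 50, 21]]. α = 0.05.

χ² = 6.051. df = 2, critical = 5.991. Reject H₀. Variables are dependent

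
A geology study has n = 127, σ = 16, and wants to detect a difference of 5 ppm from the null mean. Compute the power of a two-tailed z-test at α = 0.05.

SE = σ/√n = 16/√127 = 1.42. Non-centrality λ = d/SE = 5/1.42 = 3.522. Power ≈ Φ(λ - z_{α/2}) = Φ(3.522 - 1.96) = Φ(1.562) = 0.941.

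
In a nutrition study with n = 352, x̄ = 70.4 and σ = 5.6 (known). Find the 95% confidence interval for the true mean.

CI = x̄ ± z*(σ/√n) = 70.4 ± 1.96(5.6/√352) = 70.4 ± 0.59 = (69.81, 70.99)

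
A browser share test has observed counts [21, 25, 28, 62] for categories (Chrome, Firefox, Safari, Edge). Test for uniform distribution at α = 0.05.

Expected = 34 each. χ² = Σ(O-E)²/E = 31.471. df = 3, critical value = 7.815. Reject H₀.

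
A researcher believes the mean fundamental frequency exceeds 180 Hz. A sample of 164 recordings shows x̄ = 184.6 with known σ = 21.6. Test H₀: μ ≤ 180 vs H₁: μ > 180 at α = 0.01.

z = 2.727. Critical value: 2.33. Reject H₀.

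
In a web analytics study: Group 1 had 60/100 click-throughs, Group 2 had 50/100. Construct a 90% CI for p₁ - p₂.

p̂₁ = 0.6, p̂₂ = 0.5. Difference = 0.1. CI = (-0.015, 0.215)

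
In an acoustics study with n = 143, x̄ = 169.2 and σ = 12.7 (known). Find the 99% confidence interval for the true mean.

CI = x̄ ± z*(σ/√n) = 169.2 ± 2.576(12.7/√143) = 169.2 ± 2.74 = (166.46, 171.94)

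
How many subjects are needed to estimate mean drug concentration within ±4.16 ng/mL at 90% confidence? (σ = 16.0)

n = (z*σ/E)² = (1.645×16.0/4.16)² = 40.03 → n = 41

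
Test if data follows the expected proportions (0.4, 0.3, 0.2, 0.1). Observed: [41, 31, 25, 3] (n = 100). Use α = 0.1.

Expected: [40.0, 30.0, 20.0, 10.0]. χ² = 6.208. df = 3, critical = 6.251. Fail to reject H₀.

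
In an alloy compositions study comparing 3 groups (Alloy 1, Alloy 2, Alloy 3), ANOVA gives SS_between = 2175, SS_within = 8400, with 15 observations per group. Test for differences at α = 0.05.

df_between = 2, df_within = 42. F = MS_between/MS_within = 1087.5/200.0 = 5.438. F_crit ≈ 3.22. Reject H₀. At least one mean differs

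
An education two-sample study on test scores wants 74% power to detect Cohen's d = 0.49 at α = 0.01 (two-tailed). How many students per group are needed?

z_{α/2} = 2.576, z_β = Φ⁻¹(0.74) = 0.643. For small effect (d = 0.49): n per group = 2(z_{α/2} + z_β)²/d² = 2(2.576 + 0.643)²/0.49² = 86.3 → 87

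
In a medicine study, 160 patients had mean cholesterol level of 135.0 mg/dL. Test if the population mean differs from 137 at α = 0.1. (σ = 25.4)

z = (x̄ - μ₀)/(σ/√n) = (135.0 - 137)/(25.4/√160) = -0.996. Critical value: ±1.645. Since |-0.996| ≤ 1.645, Fail to reject H₀.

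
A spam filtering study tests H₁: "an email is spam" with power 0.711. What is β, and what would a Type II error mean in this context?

β = 1 - power = 1 - 0.711 = 0.289. A Type II error is failing to reject H₀ when H₀ is false (false negative) — here, failing to conclude that an email is spam when in fact it is true. Consequence: a spam email lands in the inbox.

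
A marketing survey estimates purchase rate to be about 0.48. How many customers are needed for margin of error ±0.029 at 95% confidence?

n = z²p(1-p)/E² = 1.96²×0.48×0.52/0.029² = 1140.1 → n = 1141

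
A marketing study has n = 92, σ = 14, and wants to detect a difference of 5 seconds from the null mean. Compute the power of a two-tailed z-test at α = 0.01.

SE = σ/√n = 14/√92 = 1.46. Non-centrality λ = d/SE = 5/1.46 = 3.426. Power ≈ Φ(λ - z_{α/2}) = Φ(3.426 - 2.576) = Φ(0.85) = 0.802.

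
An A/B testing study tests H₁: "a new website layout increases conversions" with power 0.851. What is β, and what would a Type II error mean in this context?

β = 1 - power = 1 - 0.851 = 0.149. A Type II error is failing to reject H₀ when H₀ is false (false negative) — here, failing to conclude that a new website layout increases conversions when in fact it is true. Consequence: discarding a layout that would have improved conversions — lost revenue.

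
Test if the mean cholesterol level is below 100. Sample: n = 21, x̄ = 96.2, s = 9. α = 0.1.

t = (96.2 - 100)/(9/√21) = -1.935, df = 20. Critical t = -1.325. Reject H₀.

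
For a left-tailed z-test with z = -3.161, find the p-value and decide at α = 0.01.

p = P(Z < -3.161) = Φ(-3.161) ≈ 0.0008. Since p < 0.01, reject H₀ (significant) at α = 0.01.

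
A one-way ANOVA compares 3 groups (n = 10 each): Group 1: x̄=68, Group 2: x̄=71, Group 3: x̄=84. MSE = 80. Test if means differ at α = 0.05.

Grand mean = 74.33. SS_between = 1446.67, MS_between = 723.33. F = 9.042, F_crit ≈ 3.354. Reject H₀.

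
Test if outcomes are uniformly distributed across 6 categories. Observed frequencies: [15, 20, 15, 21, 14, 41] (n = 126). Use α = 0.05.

Expected = 21 each. χ² = Σ(O-E)²/E = 24.857. df = 5, critical value = 11.07. Reject H₀.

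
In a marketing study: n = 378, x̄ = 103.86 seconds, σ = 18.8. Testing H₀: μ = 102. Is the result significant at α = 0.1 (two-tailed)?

z = (103.86 - 102)/(18.8/√378) = 1.924. Since |z| > 1.645, significant at α = 0.1.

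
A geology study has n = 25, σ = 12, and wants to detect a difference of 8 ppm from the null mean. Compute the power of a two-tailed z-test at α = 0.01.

SE = σ/√n = 12/√25 = 2.4. Non-centrality λ = d/SE = 8/2.4 = 3.333. Power ≈ Φ(λ - z_{α/2}) = Φ(3.333 - 2.576) = Φ(0.757) = 0.776.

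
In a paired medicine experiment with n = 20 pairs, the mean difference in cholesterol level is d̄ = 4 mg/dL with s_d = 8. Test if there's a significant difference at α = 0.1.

t = d̄/(s_d/√n) = 4/(8/√20) = 2.236. df = 19, critical t = ±1.729. Reject H₀.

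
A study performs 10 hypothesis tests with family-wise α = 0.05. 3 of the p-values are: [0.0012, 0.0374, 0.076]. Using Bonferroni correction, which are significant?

Bonferroni α = 0.05/10 = 0.005. Significant p-values: [0.0012]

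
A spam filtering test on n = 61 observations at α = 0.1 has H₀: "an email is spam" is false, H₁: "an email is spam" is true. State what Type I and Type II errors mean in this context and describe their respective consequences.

Type I (false positive): concluding that an email is spam when it is not — a legitimate email is sent to the spam folder and the user misses it. Type II (false negative): failing to conclude that an email is spam when it is — a spam email lands in the inbox. Which is costlier depends on domain priorities and is a judgement call rather than a statistical fact.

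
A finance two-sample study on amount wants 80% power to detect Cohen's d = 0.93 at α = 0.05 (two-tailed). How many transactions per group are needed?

z_{α/2} = 1.96, z_β = Φ⁻¹(0.8) = 0.842. For large effect (d = 0.93): n per group = 2(z_{α/2} + z_β)²/d² = 2(1.96 + 0.842)²/0.93² = 18.2 → 19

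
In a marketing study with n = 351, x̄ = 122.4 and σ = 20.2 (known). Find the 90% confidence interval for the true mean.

CI = x̄ ± z*(σ/√n) = 122.4 ± 1.645(20.2/√351) = 122.4 ± 1.77 = (120.63, 124.17)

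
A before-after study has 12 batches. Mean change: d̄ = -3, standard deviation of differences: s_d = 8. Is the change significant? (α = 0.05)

t = d̄/(s_d/√n) = -3/(8/√12) = -1.299. df = 11, critical t = ±2.201. Fail to reject H₀.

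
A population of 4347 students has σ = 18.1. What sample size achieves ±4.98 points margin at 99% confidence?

Without FPC: n₀ = (2.576×18.1/4.98)² = 87.658. With FPC: n = n₀N/(n₀+N-1) = 85.9 → n = 86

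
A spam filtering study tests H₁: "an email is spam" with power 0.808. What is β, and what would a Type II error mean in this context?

β = 1 - power = 1 - 0.808 = 0.192. A Type II error is failing to reject H₀ when H₀ is false (false negative) — here, failing to conclude that an email is spam when in fact it is true. Consequence: a spam email lands in the inbox.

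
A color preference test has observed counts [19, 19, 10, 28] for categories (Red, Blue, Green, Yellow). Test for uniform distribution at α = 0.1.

Expected = 19 each. χ² = Σ(O-E)²/E = 8.526. df = 3, critical value = 6.251. Reject H₀.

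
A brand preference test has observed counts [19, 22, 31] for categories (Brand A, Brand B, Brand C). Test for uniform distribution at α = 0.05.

Expected = 24 each. χ² = Σ(O-E)²/E = 3.25. df = 2, critical value = 5.991. Fail to reject H₀.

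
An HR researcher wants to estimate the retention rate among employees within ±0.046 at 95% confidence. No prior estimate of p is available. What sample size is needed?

Conservative approach: use p = 0.5 (maximizes p(1-p) = 0.25). n = z²(0.25)/E² = 1.96²×0.25/0.046² = 453.9 → n = 454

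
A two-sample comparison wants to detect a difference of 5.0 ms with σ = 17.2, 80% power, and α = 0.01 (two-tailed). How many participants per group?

n per group = 2(z_α/2 + z_β)²σ²/d² = 2×(2.576 + 0.84)²×17.2²/5.0² = 276.2 → n = 277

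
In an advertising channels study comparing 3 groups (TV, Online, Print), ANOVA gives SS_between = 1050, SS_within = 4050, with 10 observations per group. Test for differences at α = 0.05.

df_between = 2, df_within = 27. F = MS_between/MS_within = 525.0/150.0 = 3.5. F_crit ≈ 3.354. Reject H₀. At least one mean differs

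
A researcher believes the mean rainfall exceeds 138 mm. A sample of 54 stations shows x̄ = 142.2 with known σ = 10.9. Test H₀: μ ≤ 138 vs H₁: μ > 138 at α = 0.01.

z = 2.832. Critical value: 2.33. Reject H₀.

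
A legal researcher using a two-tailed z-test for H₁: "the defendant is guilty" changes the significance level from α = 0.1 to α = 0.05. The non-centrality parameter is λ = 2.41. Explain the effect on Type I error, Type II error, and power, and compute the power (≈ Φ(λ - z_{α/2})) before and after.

Decreasing α from 0.1 to 0.05:
• Type I error rate decreases (α is the Type I rate by definition).
• Critical value moves from z_{α/2} = 1.645 to 1.96, so power = Φ(λ - z_{α/2}) goes from Φ(2.41 - 1.645) = 0.778 to Φ(2.41 - 1.96) = 0.674.
• Type II error rate β = 1 - power therefore increases (0.222 → 0.326).
Appropriate when false positives are costly — here, convicting an innocent person.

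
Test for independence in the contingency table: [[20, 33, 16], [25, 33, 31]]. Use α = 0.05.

χ² = 2.857. df = 2, critical = 5.991. Fail to reject H₀. No evidence of dependence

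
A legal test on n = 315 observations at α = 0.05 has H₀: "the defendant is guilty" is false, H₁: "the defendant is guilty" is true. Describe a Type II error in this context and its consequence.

Type II error: failing to reject H₀ when it is false — concluding that the defendant is guilty is not supported when in fact it is. Consequence: acquitting a guilty person.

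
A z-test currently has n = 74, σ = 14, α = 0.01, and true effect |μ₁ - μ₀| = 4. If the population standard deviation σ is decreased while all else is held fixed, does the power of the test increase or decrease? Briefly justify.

Power increases: a smaller σ shrinks the standard error σ/√n, moving the sampling distribution under H₁ further from the critical value.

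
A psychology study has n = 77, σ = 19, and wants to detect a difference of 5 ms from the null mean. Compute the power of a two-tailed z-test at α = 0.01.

SE = σ/√n = 19/√77 = 2.165. Non-centrality λ = d/SE = 5/2.165 = 2.309. Power ≈ Φ(λ - z_{α/2}) = Φ(2.309 - 2.576) = Φ(-0.267) = 0.395.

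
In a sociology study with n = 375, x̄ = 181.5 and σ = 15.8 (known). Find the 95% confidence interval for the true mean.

CI = x̄ ± z*(σ/√n) = 181.5 ± 1.96(15.8/√375) = 181.5 ± 1.6 = (179.9, 183.1)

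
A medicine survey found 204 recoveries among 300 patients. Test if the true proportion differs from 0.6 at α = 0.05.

p̂ = 0.68, p₀ = 0.6. z = (p̂ - p₀)/√(p₀(1-p₀)/n) = 2.828. Critical: ±1.96. Reject H₀.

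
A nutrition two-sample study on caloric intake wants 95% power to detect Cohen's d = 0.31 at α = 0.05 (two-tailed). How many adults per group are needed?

z_{α/2} = 1.96, z_β = Φ⁻¹(0.95) = 1.645. For small effect (d = 0.31): n per group = 2(z_{α/2} + z_β)²/d² = 2(1.96 + 1.645)²/0.31² = 270.5 → 271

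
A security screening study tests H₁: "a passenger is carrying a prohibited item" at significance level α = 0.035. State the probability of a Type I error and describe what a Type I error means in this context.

P(Type I error) = α = 0.035. A Type I error is rejecting H₀ when H₀ is actually true (false positive) — here, concluding that a passenger is carrying a prohibited item when in fact this is not the case. Consequence: detaining an innocent passenger — delay and inconvenience.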